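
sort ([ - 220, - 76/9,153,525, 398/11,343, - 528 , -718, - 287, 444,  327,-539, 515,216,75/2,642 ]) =[ - 718, - 539, - 528, - 287,-220,- 76/9,398/11,75/2 , 153,216,327,  343,444,515,525,642]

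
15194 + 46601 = 61795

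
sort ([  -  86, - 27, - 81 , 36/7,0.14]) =[  -  86, - 81, - 27, 0.14,36/7 ]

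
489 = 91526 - 91037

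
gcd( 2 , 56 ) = 2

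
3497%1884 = 1613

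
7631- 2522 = 5109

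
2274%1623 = 651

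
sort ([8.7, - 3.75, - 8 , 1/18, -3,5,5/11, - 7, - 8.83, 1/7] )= [-8.83, - 8, - 7, - 3.75, - 3, 1/18, 1/7, 5/11, 5,8.7 ]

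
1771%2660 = 1771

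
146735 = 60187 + 86548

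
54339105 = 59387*915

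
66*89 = 5874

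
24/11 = 24/11 = 2.18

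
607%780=607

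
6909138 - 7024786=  -115648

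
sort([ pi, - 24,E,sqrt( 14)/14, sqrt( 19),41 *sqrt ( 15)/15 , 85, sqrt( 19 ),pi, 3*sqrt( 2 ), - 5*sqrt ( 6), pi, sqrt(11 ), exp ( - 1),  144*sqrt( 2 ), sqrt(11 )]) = [ - 24, - 5*sqrt( 6),sqrt( 14)/14,exp( - 1),E,pi,pi,pi,sqrt(11),sqrt( 11 ), 3*sqrt( 2), sqrt( 19),sqrt(19 ),41 * sqrt( 15 ) /15,85,144 * sqrt(2)]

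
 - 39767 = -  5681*7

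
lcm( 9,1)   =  9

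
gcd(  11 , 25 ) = 1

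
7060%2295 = 175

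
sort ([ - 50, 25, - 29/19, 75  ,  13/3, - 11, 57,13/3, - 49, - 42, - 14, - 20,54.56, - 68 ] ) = [ -68, - 50, - 49, - 42, - 20, - 14, - 11, - 29/19,  13/3,13/3,25,54.56,57,75] 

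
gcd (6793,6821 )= 1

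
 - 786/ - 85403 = 786/85403 = 0.01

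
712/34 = 356/17 =20.94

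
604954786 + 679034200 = 1283988986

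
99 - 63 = 36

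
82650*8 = 661200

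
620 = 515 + 105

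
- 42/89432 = - 3/6388 = - 0.00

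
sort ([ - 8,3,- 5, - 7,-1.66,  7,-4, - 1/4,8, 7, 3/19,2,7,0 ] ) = [ -8, - 7,-5, - 4,-1.66,-1/4,0,3/19,2, 3,7,7, 7,8 ] 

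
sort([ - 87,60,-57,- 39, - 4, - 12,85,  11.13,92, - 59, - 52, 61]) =[ - 87 , - 59,  -  57, - 52, - 39, - 12, - 4,  11.13, 60, 61,85,  92 ] 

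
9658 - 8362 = 1296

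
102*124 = 12648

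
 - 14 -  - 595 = 581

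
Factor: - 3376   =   - 2^4*211^1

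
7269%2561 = 2147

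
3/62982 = 1/20994  =  0.00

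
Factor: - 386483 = - 29^1*13327^1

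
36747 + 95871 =132618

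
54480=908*60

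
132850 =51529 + 81321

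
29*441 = 12789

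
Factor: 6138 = 2^1*3^2*11^1*31^1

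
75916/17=4465 + 11/17=4465.65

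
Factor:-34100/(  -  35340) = 55/57   =  3^( - 1)*5^1*11^1* 19^( - 1) 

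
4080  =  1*4080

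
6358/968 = 6 + 25/44 = 6.57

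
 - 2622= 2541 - 5163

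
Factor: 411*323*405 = 53764965 = 3^5*5^1*17^1*19^1*137^1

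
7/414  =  7/414= 0.02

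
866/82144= 433/41072 = 0.01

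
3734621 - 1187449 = 2547172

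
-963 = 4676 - 5639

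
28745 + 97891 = 126636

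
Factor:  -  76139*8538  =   - 650074782=-2^1*3^1*7^1*73^1*149^1*1423^1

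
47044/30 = 1568+2/15= 1568.13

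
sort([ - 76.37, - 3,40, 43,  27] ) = [ - 76.37 , - 3, 27, 40, 43]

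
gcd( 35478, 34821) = 657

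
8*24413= 195304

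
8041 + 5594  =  13635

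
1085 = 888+197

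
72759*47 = 3419673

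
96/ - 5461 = -96/5461= -0.02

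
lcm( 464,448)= 12992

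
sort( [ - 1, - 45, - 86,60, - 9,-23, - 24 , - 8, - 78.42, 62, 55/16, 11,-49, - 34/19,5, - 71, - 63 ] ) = [ - 86,-78.42,-71, - 63, - 49 ,-45, - 24,- 23, - 9, - 8,-34/19, - 1,55/16 , 5, 11,60 , 62] 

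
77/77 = 1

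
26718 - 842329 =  - 815611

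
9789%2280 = 669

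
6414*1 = 6414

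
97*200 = 19400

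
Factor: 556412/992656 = 139103/248164 =2^ (-2)*7^ (  -  1)*113^1*1231^1*8863^( - 1 )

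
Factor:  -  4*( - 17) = 68  =  2^2*17^1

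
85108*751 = 63916108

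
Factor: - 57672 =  - 2^3 * 3^4*89^1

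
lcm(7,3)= 21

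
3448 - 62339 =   -  58891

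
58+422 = 480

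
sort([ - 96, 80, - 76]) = [-96, - 76,80 ] 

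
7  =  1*7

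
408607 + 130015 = 538622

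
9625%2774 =1303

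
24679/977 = 24679/977 = 25.26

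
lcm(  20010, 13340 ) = 40020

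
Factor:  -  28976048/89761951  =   - 2^4*59^(  -  1)*137^1*419^( - 1) * 3631^( - 1 )*13219^1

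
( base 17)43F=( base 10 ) 1222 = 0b10011000110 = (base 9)1607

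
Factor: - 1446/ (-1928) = 2^( - 2)*3^1 = 3/4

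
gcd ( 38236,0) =38236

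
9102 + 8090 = 17192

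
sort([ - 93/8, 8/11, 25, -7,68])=[-93/8,- 7,8/11, 25,68]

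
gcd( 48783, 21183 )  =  69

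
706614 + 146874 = 853488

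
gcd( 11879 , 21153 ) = 1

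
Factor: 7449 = 3^1 * 13^1*191^1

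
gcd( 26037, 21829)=263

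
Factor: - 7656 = - 2^3*3^1 * 11^1*29^1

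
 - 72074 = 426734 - 498808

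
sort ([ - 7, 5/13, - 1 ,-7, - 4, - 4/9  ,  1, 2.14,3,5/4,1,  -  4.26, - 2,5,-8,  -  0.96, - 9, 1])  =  [ - 9, - 8, - 7 , - 7,-4.26, - 4, - 2, - 1, - 0.96, - 4/9 , 5/13,1,1, 1,5/4, 2.14, 3,  5 ] 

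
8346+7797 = 16143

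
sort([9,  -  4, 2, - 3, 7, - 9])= [-9, - 4, -3,2 , 7, 9 ] 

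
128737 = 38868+89869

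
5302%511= 192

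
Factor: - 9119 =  - 11^1*829^1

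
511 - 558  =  - 47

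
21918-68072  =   -46154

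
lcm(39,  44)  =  1716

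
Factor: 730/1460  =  2^( - 1 ) =1/2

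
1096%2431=1096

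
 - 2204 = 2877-5081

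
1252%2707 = 1252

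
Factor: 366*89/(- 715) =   -  32574/715 = -2^1*3^1*5^( - 1)*11^(-1 )*13^( -1 )*61^1*89^1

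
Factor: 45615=3^1*5^1 * 3041^1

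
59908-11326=48582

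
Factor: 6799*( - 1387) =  - 13^1*19^1*73^1*523^1   =  -9430213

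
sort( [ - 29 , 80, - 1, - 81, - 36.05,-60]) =[ -81,-60, -36.05,-29,-1,  80]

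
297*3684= 1094148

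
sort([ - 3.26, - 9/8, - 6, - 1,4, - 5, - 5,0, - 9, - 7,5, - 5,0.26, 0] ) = [  -  9, - 7, - 6,-5, - 5, - 5, - 3.26,-9/8,- 1,  0, 0,0.26,4, 5]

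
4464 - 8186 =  - 3722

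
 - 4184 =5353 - 9537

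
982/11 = 982/11 = 89.27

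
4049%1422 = 1205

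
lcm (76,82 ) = 3116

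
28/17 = 28/17 = 1.65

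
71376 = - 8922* ( - 8 ) 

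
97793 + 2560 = 100353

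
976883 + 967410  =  1944293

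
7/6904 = 7/6904 = 0.00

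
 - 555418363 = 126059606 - 681477969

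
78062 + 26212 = 104274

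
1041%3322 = 1041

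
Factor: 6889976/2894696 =7^(  -  1)*43^1* 20029^1 * 51691^( - 1) = 861247/361837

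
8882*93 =826026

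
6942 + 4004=10946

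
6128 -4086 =2042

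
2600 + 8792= 11392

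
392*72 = 28224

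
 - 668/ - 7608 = 167/1902 = 0.09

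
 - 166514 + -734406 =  - 900920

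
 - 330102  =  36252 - 366354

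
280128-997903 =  - 717775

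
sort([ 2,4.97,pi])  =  [ 2, pi, 4.97 ] 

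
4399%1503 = 1393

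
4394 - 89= 4305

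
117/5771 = 117/5771= 0.02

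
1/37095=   1/37095 = 0.00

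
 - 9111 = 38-9149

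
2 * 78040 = 156080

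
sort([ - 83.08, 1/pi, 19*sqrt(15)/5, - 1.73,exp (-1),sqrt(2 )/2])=[  -  83.08, - 1.73, 1/pi , exp( - 1), sqrt(2 )/2,19 * sqrt( 15 ) /5 ]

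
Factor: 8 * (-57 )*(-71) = 2^3*3^1*19^1*71^1 = 32376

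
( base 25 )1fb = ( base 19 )2f4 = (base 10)1011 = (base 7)2643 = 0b1111110011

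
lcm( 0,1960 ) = 0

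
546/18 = 30 + 1/3 = 30.33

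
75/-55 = - 15/11 =- 1.36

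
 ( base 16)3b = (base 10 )59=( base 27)25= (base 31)1s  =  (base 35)1O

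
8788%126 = 94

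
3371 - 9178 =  - 5807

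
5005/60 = 1001/12 = 83.42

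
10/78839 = 10/78839 = 0.00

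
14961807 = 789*18963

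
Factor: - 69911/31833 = - 3^(  -  5)*131^( - 1 )*69911^1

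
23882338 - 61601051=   -  37718713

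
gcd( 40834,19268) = 2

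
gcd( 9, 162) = 9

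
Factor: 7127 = 7127^1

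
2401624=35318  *68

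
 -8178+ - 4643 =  - 12821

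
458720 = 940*488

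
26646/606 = 4441/101 =43.97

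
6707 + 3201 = 9908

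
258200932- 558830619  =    -  300629687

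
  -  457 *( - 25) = 11425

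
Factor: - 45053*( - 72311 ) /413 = 3257827483/413   =  7^( - 1)*59^(- 1) * 167^1*433^1*45053^1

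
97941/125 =97941/125 =783.53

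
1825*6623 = 12086975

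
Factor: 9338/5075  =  2^1*5^( - 2) * 23^1 = 46/25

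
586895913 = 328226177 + 258669736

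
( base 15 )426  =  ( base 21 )22C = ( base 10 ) 936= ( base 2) 1110101000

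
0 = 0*732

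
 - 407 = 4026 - 4433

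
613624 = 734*836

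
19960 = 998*20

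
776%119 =62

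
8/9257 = 8/9257=0.00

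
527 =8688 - 8161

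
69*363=25047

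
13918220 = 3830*3634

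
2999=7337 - 4338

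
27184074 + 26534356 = 53718430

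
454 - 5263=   -  4809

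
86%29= 28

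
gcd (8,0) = 8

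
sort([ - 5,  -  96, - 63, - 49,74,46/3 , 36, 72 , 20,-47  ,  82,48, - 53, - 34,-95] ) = [ - 96, - 95,  -  63,  -  53, - 49, - 47,-34, - 5,  46/3,20, 36,48, 72,74 , 82 ] 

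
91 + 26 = 117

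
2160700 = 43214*50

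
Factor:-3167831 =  -17^1*186343^1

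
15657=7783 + 7874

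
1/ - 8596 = - 1/8596 =- 0.00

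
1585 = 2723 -1138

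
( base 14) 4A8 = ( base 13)569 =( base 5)12212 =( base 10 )932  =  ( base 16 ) 3a4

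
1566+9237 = 10803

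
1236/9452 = 309/2363 = 0.13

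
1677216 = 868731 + 808485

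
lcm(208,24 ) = 624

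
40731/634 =40731/634 = 64.24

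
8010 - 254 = 7756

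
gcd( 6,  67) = 1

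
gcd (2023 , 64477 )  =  7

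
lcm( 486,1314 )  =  35478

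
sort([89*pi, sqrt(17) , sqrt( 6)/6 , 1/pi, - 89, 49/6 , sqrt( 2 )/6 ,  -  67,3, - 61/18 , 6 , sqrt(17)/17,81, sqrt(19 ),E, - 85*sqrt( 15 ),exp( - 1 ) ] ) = [ - 85 * sqrt(15 ), - 89, - 67, - 61/18, sqrt( 2) /6,sqrt( 17 )/17,  1/pi, exp( - 1 ) , sqrt( 6 )/6, E,  3, sqrt(17 ) , sqrt( 19), 6,49/6, 81,89*pi]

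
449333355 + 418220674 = 867554029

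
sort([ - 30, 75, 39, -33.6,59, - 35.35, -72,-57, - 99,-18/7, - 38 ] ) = [ - 99, - 72,-57, - 38, - 35.35, - 33.6, - 30, - 18/7,39,  59,75 ] 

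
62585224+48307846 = 110893070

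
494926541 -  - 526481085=1021407626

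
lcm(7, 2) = 14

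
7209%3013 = 1183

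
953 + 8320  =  9273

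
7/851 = 7/851= 0.01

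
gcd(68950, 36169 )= 7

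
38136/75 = 508 + 12/25 = 508.48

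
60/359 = 60/359 = 0.17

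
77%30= 17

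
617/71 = 8 + 49/71 = 8.69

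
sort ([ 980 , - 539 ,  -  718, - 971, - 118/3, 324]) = [ - 971,-718, - 539,  -  118/3, 324, 980 ]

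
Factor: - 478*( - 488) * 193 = 2^4*61^1*193^1*239^1 = 45019952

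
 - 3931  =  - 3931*1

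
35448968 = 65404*542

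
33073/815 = 33073/815 = 40.58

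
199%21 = 10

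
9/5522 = 9/5522= 0.00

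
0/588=0 = 0.00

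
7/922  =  7/922 = 0.01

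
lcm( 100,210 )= 2100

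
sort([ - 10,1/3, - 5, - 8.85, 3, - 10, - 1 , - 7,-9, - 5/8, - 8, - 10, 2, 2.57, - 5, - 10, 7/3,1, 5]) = [ - 10, - 10 , - 10, - 10, - 9, - 8.85, - 8 , - 7, - 5 , - 5,-1, - 5/8, 1/3, 1, 2, 7/3, 2.57, 3, 5]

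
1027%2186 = 1027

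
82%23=13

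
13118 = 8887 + 4231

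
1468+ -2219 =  - 751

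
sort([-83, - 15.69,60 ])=[ - 83, - 15.69,60]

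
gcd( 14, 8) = 2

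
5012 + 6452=11464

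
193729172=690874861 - 497145689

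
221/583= 221/583 = 0.38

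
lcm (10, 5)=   10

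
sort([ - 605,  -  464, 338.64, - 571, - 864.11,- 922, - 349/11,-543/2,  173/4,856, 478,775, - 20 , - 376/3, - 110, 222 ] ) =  [-922, - 864.11, - 605, - 571, - 464, - 543/2, - 376/3, - 110, - 349/11,-20, 173/4, 222 , 338.64, 478, 775 , 856]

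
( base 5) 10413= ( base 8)1335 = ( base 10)733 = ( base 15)33d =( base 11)607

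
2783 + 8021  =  10804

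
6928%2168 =424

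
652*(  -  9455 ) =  - 6164660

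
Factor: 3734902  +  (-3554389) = 3^2*31^1*647^1 = 180513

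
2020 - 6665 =- 4645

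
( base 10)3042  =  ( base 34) 2lg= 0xBE2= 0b101111100010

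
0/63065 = 0 = 0.00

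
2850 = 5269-2419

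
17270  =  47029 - 29759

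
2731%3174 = 2731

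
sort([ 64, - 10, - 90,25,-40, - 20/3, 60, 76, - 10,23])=[ - 90,  -  40, - 10, - 10 , - 20/3, 23,25,60,64,76 ] 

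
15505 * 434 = 6729170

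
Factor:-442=-2^1*13^1*17^1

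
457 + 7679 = 8136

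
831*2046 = 1700226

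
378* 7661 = 2895858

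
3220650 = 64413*50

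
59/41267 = 59/41267 = 0.00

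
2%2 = 0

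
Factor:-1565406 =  - 2^1 * 3^5*3221^1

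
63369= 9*7041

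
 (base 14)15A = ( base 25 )B1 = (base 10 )276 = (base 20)dg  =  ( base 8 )424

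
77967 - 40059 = 37908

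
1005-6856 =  - 5851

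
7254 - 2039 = 5215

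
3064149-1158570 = 1905579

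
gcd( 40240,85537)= 1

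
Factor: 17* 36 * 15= 9180 = 2^2*3^3*5^1*17^1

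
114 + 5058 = 5172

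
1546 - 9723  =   - 8177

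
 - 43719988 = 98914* ( - 442)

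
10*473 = 4730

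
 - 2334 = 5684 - 8018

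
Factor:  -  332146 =-2^1*17^1*  9769^1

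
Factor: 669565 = 5^1*13^1*10301^1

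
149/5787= 149/5787 = 0.03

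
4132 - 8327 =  - 4195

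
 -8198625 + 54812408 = 46613783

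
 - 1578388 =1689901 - 3268289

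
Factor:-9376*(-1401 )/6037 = 13135776/6037 = 2^5 * 3^1*293^1*467^1*6037^(- 1 )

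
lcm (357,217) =11067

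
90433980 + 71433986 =161867966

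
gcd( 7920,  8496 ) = 144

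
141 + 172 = 313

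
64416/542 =118+230/271= 118.85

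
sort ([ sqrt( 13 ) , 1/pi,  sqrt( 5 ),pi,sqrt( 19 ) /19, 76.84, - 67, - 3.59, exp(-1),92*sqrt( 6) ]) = [ - 67,-3.59,sqrt( 19 )/19,1/pi, exp(-1), sqrt( 5), pi, sqrt (13) , 76.84, 92*sqrt( 6)]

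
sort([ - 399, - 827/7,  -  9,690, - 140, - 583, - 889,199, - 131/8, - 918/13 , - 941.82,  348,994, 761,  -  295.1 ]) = [ - 941.82, - 889, - 583,  -  399, - 295.1  , - 140,  -  827/7 , - 918/13, - 131/8, - 9,199, 348,690,761 , 994] 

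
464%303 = 161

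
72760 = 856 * 85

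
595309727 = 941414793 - 346105066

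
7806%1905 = 186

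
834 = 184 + 650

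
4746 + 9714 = 14460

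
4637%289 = 13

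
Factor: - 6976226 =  - 2^1 * 1009^1*3457^1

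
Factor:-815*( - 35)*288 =2^5*3^2*5^2*7^1*163^1= 8215200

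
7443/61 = 7443/61 = 122.02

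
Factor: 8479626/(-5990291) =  - 2^1 * 3^1*47^(-1)*127453^(-1 )*1413271^1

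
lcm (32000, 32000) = 32000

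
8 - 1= 7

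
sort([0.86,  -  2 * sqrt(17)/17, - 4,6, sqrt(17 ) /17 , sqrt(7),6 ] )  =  [ - 4, - 2*sqrt( 17 ) /17,sqrt( 17 ) /17,0.86, sqrt(7),6,6 ]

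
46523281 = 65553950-19030669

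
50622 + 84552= 135174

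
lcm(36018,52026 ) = 468234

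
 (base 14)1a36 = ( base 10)4752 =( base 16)1290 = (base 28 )61K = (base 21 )AG6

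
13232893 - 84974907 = -71742014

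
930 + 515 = 1445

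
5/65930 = 1/13186  =  0.00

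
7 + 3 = 10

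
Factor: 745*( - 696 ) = -518520 = -2^3*3^1*5^1*29^1*149^1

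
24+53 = 77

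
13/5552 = 13/5552=0.00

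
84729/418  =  202+293/418 =202.70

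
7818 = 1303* 6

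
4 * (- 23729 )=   -  94916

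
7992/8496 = 111/118=0.94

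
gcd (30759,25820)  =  1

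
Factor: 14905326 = 2^1*3^1*137^1*18133^1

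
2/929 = 2/929 = 0.00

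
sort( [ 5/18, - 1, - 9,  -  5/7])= [ - 9, - 1, - 5/7, 5/18]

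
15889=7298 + 8591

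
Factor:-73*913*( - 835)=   55651915 =5^1*11^1 * 73^1*83^1*167^1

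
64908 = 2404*27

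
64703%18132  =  10307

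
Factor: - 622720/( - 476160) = 973/744=2^(- 3)*  3^( - 1)*7^1*31^( - 1 )* 139^1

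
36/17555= 36/17555 = 0.00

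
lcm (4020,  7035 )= 28140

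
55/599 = 55/599 = 0.09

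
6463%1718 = 1309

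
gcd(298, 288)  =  2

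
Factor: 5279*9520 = 50256080 = 2^4 * 5^1*7^1*17^1*5279^1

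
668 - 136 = 532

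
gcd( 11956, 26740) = 28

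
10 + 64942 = 64952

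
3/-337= - 1 + 334/337 = - 0.01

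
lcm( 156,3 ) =156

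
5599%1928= 1743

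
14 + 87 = 101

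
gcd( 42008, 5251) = 5251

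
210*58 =12180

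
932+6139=7071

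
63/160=63/160 = 0.39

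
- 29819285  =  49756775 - 79576060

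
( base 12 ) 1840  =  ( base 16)b70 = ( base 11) 2222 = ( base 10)2928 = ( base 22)612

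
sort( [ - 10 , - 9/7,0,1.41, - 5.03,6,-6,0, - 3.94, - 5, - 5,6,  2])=[-10,-6, - 5.03, - 5, - 5,-3.94, -9/7, 0  ,  0,1.41, 2,6, 6]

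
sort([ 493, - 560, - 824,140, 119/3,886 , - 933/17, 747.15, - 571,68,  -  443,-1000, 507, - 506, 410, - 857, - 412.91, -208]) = [-1000, - 857 ,  -  824, - 571, - 560, - 506, - 443,  -  412.91, - 208, - 933/17, 119/3, 68,140, 410, 493,507,747.15,886] 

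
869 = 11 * 79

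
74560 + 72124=146684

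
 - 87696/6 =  - 14616 = - 14616.00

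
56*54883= 3073448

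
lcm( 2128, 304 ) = 2128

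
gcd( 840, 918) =6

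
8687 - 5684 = 3003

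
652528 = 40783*16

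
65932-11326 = 54606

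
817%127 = 55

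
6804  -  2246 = 4558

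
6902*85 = 586670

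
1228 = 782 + 446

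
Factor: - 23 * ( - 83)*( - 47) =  - 89723=-23^1*47^1*83^1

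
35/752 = 35/752 = 0.05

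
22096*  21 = 464016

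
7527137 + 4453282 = 11980419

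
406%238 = 168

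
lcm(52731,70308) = 210924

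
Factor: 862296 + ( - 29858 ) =2^1*416219^1 = 832438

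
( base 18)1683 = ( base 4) 1323303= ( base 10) 7923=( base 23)emb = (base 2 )1111011110011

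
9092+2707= 11799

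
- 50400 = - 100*504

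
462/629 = 462/629= 0.73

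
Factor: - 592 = - 2^4*37^1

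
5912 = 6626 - 714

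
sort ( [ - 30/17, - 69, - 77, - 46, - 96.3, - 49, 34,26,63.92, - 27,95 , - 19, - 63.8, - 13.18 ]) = [ - 96.3, - 77, - 69, - 63.8, - 49, - 46, - 27, - 19, - 13.18, - 30/17 , 26,34,63.92, 95 ]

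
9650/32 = 4825/16 = 301.56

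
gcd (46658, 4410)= 2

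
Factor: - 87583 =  - 87583^1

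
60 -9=51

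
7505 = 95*79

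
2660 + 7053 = 9713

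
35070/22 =1594 + 1/11 =1594.09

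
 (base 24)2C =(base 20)30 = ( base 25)2A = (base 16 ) 3c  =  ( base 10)60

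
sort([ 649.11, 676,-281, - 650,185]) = [ - 650, - 281, 185, 649.11,676] 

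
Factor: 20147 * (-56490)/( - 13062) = 27097715/311 = 5^1*269^1 * 311^( - 1 )*20147^1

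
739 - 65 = 674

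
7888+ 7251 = 15139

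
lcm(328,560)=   22960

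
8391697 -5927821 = 2463876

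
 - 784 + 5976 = 5192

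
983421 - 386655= 596766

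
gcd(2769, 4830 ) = 3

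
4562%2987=1575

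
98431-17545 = 80886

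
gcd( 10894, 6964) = 2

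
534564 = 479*1116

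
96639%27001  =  15636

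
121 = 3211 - 3090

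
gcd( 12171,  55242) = 3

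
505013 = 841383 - 336370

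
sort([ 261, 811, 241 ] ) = [ 241, 261, 811 ]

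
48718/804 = 24359/402 = 60.59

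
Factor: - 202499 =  - 11^1 * 41^1*449^1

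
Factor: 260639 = 97^1 * 2687^1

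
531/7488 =59/832=0.07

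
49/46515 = 7/6645 = 0.00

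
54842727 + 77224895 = 132067622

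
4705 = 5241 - 536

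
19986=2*9993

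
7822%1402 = 812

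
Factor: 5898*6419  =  2^1*3^1*7^2*131^1*983^1 =37859262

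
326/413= 326/413 = 0.79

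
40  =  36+4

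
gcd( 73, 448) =1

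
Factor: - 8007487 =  - 8007487^1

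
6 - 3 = 3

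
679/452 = 1+227/452 = 1.50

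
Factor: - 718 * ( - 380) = 2^3*5^1*19^1*359^1 = 272840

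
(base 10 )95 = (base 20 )4f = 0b1011111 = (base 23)43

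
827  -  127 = 700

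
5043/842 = 5043/842  =  5.99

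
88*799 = 70312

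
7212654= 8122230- 909576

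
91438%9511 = 5839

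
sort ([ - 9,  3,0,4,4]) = [ - 9,0,3, 4,4] 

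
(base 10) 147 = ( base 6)403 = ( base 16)93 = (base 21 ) 70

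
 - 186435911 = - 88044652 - 98391259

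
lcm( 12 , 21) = 84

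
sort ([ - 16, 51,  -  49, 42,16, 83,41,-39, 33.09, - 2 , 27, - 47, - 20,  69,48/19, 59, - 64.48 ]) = [-64.48 , -49, - 47, - 39, - 20, - 16, - 2, 48/19, 16,  27 , 33.09,41, 42,51, 59,69, 83 ] 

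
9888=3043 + 6845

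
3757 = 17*221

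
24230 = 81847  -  57617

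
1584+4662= 6246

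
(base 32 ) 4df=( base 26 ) 6i3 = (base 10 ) 4527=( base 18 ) dh9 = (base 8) 10657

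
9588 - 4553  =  5035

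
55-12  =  43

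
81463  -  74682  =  6781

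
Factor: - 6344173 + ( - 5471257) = -11815430= - 2^1*5^1*11^1*233^1*461^1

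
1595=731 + 864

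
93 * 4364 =405852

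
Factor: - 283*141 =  - 3^1* 47^1* 283^1 = - 39903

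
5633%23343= 5633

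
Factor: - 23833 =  - 23833^1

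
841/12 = 841/12 = 70.08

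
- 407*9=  - 3663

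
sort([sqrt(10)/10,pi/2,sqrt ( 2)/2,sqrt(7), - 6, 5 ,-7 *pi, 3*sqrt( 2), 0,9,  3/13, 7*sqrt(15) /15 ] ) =[ - 7*pi, - 6, 0, 3/13, sqrt( 10)/10,  sqrt(2) /2 , pi/2,  7 * sqrt (15)/15, sqrt(7 ),3* sqrt( 2),5,9 ] 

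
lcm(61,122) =122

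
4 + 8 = 12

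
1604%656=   292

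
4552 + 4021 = 8573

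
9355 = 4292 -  - 5063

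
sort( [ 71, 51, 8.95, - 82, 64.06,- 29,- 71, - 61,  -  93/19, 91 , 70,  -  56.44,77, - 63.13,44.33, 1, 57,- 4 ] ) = [ - 82 ,- 71, - 63.13, - 61,- 56.44, - 29, - 93/19, - 4,1,8.95,  44.33,  51 , 57, 64.06, 70,71, 77, 91 ] 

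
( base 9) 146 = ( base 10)123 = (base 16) 7b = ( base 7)234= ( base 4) 1323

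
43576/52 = 838 = 838.00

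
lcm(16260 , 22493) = 1349580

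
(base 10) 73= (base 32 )29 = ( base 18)41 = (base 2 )1001001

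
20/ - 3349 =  - 1+3329/3349 = - 0.01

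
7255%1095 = 685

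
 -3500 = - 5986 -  -2486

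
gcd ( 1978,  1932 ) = 46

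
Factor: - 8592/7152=-149^( - 1)*179^1 = - 179/149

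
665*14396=9573340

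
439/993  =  439/993 = 0.44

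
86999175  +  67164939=154164114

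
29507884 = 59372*497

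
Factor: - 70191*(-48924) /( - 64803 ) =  - 2^2*3^5*11^1 *151^1*709^1  *21601^( - 1) = - 1144674828/21601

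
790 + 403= 1193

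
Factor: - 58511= -58511^1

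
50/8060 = 5/806= 0.01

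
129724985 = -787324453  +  917049438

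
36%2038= 36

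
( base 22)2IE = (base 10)1378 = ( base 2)10101100010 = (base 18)44A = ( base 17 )4d1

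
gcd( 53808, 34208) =16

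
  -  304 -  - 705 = 401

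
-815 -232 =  - 1047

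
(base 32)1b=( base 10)43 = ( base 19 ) 25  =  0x2b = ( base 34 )19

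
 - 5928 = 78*( - 76)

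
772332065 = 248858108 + 523473957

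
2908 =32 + 2876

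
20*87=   1740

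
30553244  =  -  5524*( - 5531)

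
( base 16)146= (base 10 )326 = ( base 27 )c2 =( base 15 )16B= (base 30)aq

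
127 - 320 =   -  193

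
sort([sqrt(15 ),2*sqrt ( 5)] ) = [ sqrt ( 15 ), 2 * sqrt(5 )]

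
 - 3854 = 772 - 4626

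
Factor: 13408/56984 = 2^2 * 17^(  -  1 ) = 4/17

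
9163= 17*539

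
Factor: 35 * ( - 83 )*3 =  - 8715  =  -  3^1*5^1*7^1*83^1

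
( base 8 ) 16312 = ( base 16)1CCA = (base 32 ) 76a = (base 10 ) 7370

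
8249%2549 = 602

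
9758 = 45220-35462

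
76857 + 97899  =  174756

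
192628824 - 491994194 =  -299365370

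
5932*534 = 3167688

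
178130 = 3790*47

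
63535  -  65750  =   - 2215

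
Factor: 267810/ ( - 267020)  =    -  339/338=- 2^(  -  1)*3^1*13^( - 2) *113^1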